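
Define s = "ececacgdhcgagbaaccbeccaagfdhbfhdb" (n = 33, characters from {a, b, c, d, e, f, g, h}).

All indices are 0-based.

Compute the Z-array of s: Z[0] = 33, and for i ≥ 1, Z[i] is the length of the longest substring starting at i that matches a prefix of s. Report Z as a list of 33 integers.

Z[0]=33
i=1: fresh scan; Z[1]=0
i=2: fresh scan; Z[2]=2 scan→box=[2,4)
i=3: min(r-i=1, Z[1]=0)=0; Z[3]=0
i=4: fresh scan; Z[4]=0
i=5: fresh scan; Z[5]=0
i=6: fresh scan; Z[6]=0
i=7: fresh scan; Z[7]=0
i=8: fresh scan; Z[8]=0
i=9: fresh scan; Z[9]=0
i=10: fresh scan; Z[10]=0
i=11: fresh scan; Z[11]=0
i=12: fresh scan; Z[12]=0
i=13: fresh scan; Z[13]=0
i=14: fresh scan; Z[14]=0
i=15: fresh scan; Z[15]=0
i=16: fresh scan; Z[16]=0
i=17: fresh scan; Z[17]=0
i=18: fresh scan; Z[18]=0
i=19: fresh scan; Z[19]=2 scan→box=[19,21)
i=20: min(r-i=1, Z[1]=0)=0; Z[20]=0
i=21: fresh scan; Z[21]=0
i=22: fresh scan; Z[22]=0
i=23: fresh scan; Z[23]=0
i=24: fresh scan; Z[24]=0
i=25: fresh scan; Z[25]=0
i=26: fresh scan; Z[26]=0
i=27: fresh scan; Z[27]=0
i=28: fresh scan; Z[28]=0
i=29: fresh scan; Z[29]=0
i=30: fresh scan; Z[30]=0
i=31: fresh scan; Z[31]=0
i=32: fresh scan; Z[32]=0

[33, 0, 2, 0, 0, 0, 0, 0, 0, 0, 0, 0, 0, 0, 0, 0, 0, 0, 0, 2, 0, 0, 0, 0, 0, 0, 0, 0, 0, 0, 0, 0, 0]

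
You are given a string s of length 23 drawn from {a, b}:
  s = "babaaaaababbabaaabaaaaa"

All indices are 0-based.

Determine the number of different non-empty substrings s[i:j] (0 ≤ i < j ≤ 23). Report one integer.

rank | idx | suffix
   0 |  22 | a
   1 |  21 | aa
   2 |  20 | aaa
   3 |  19 | aaaa
   4 |  18 | aaaaa
   5 |   3 | aaaaababbabaaabaaaaa
   6 |   4 | aaaababbabaaabaaaaa
   7 |  14 | aaabaaaaa
   8 |   5 | aaababbabaaabaaaaa
   9 |  15 | aabaaaaa
  10 |   6 | aababbabaaabaaaaa
  11 |  16 | abaaaaa
  12 |   1 | abaaaaababbabaaabaaaaa
  13 |  12 | abaaabaaaaa
  14 |   7 | ababbabaaabaaaaa
  15 |   9 | abbabaaabaaaaa
  16 |  17 | baaaaa
  17 |   2 | baaaaababbabaaabaaaaa
  18 |  13 | baaabaaaaa
  19 |   0 | babaaaaababbabaaabaaaaa
  20 |  11 | babaaabaaaaa
  21 |   8 | babbabaaabaaaaa
  22 |  10 | bbabaaabaaaaa

SA = [22, 21, 20, 19, 18, 3, 4, 14, 5, 15, 6, 16, 1, 12, 7, 9, 17, 2, 13, 0, 11, 8, 10]
[i] adj suffixes → lcp
  [1] 22/21 → 1 ('a')
  [2] 21/20 → 2 ('aa')
  [3] 20/19 → 3 ('aaa')
  [4] 19/18 → 4 ('aaaa')
  [5] 18/3 → 5 ('aaaaa')
  [6] 3/4 → 4 ('aaaa')
  [7] 4/14 → 3 ('aaa')
  [8] 14/5 → 5 ('aaaba')
  [9] 5/15 → 2 ('aa')
  [10] 15/6 → 4 ('aaba')
  [11] 6/16 → 1 ('a')
  [12] 16/1 → 7 ('abaaaaa')
  [13] 1/12 → 5 ('abaaa')
  [14] 12/7 → 3 ('aba')
  [15] 7/9 → 2 ('ab')
  [16] 9/17 → 0 ('')
  [17] 17/2 → 6 ('baaaaa')
  [18] 2/13 → 4 ('baaa')
  [19] 13/0 → 2 ('ba')
  [20] 0/11 → 6 ('babaaa')
  [21] 11/8 → 3 ('bab')
  [22] 8/10 → 1 ('b')

n(n+1)/2 = 23·24/2 = 276
Σ LCP = 0 + 1 + 2 + 3 + 4 + 5 + 4 + 3 + 5 + 2 + 4 + 1 + 7 + 5 + 3 + 2 + 0 + 6 + 4 + 2 + 6 + 3 + 1 = 73
distinct = 276 − 73 = 203

203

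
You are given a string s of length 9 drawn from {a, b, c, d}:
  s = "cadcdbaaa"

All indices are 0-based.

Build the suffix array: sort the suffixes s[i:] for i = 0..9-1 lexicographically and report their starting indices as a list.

rank→(start, suffix):
  0 → (8, 'a')
  1 → (7, 'aa')
  2 → (6, 'aaa')
  3 → (1, 'adcdbaaa')
  4 → (5, 'baaa')
  5 → (0, 'cadcdbaaa')
  6 → (3, 'cdbaaa')
  7 → (4, 'dbaaa')
  8 → (2, 'dcdbaaa')

[8, 7, 6, 1, 5, 0, 3, 4, 2]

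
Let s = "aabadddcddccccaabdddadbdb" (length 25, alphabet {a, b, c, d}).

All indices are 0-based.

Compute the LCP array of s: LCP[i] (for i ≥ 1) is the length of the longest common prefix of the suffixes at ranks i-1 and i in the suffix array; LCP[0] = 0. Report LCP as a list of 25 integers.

[0, 3, 1, 2, 1, 2, 0, 1, 1, 2, 0, 1, 2, 3, 1, 0, 1, 2, 1, 2, 1, 2, 3, 2, 3]

rank | idx | suffix
   0 |   0 | aabadddcddccccaabdddadbdb
   1 |  14 | aabdddadbdb
   2 |   1 | abadddcddccccaabdddadbdb
   3 |  15 | abdddadbdb
   4 |  20 | adbdb
   5 |   3 | adddcddccccaabdddadbdb
   6 |  24 | b
   7 |   2 | badddcddccccaabdddadbdb
   8 |  22 | bdb
   9 |  16 | bdddadbdb
  10 |  13 | caabdddadbdb
  11 |  12 | ccaabdddadbdb
  12 |  11 | cccaabdddadbdb
  13 |  10 | ccccaabdddadbdb
  14 |   7 | cddccccaabdddadbdb
  15 |  19 | dadbdb
  16 |  23 | db
  17 |  21 | dbdb
  18 |   9 | dccccaabdddadbdb
  19 |   6 | dcddccccaabdddadbdb
  20 |  18 | ddadbdb
  21 |   8 | ddccccaabdddadbdb
  22 |   5 | ddcddccccaabdddadbdb
  23 |  17 | dddadbdb
  24 |   4 | dddcddccccaabdddadbdb

SA = [0, 14, 1, 15, 20, 3, 24, 2, 22, 16, 13, 12, 11, 10, 7, 19, 23, 21, 9, 6, 18, 8, 5, 17, 4]
i: (SA[i-1],SA[i]) lcp shared
  1: (0,14) 3 'aab'
  2: (14,1) 1 'a'
  3: (1,15) 2 'ab'
  4: (15,20) 1 'a'
  5: (20,3) 2 'ad'
  6: (3,24) 0 ''
  7: (24,2) 1 'b'
  8: (2,22) 1 'b'
  9: (22,16) 2 'bd'
  10: (16,13) 0 ''
  11: (13,12) 1 'c'
  12: (12,11) 2 'cc'
  13: (11,10) 3 'ccc'
  14: (10,7) 1 'c'
  15: (7,19) 0 ''
  16: (19,23) 1 'd'
  17: (23,21) 2 'db'
  18: (21,9) 1 'd'
  19: (9,6) 2 'dc'
  20: (6,18) 1 'd'
  21: (18,8) 2 'dd'
  22: (8,5) 3 'ddc'
  23: (5,17) 2 'dd'
  24: (17,4) 3 'ddd'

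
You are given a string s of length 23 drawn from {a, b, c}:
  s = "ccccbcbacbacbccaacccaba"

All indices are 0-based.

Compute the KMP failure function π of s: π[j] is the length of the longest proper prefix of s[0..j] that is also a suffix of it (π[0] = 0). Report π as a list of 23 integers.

[0, 1, 2, 3, 0, 1, 0, 0, 1, 0, 0, 1, 0, 1, 2, 0, 0, 1, 2, 3, 0, 0, 0]

π[0] = 0
j=1 s[j]='c': π[1]=1 (border 'c')
j=2 s[j]='c': π[2]=2 (border 'cc')
j=3 s[j]='c': π[3]=3 (border 'ccc')
j=4 s[j]='b': k: 3→2→1→0; π[4]=0 (border '')
j=5 s[j]='c': π[5]=1 (border 'c')
j=6 s[j]='b': k: 1→0; π[6]=0 (border '')
j=7 s[j]='a': π[7]=0 (border '')
j=8 s[j]='c': π[8]=1 (border 'c')
j=9 s[j]='b': k: 1→0; π[9]=0 (border '')
j=10 s[j]='a': π[10]=0 (border '')
j=11 s[j]='c': π[11]=1 (border 'c')
j=12 s[j]='b': k: 1→0; π[12]=0 (border '')
j=13 s[j]='c': π[13]=1 (border 'c')
j=14 s[j]='c': π[14]=2 (border 'cc')
j=15 s[j]='a': k: 2→1→0; π[15]=0 (border '')
j=16 s[j]='a': π[16]=0 (border '')
j=17 s[j]='c': π[17]=1 (border 'c')
j=18 s[j]='c': π[18]=2 (border 'cc')
j=19 s[j]='c': π[19]=3 (border 'ccc')
j=20 s[j]='a': k: 3→2→1→0; π[20]=0 (border '')
j=21 s[j]='b': π[21]=0 (border '')
j=22 s[j]='a': π[22]=0 (border '')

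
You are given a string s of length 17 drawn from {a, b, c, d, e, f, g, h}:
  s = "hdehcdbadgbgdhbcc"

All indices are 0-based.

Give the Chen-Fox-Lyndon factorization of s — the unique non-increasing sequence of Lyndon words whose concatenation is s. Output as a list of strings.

emit factor 1: 'h' (i=0, period=1)
emit factor 2: 'deh' (i=1, period=3)
emit factor 3: 'cd' (i=4, period=2)
emit factor 4: 'b' (i=6, period=1)
emit factor 5: 'adgbgdhbcc' (i=7, period=10)

["h", "deh", "cd", "b", "adgbgdhbcc"]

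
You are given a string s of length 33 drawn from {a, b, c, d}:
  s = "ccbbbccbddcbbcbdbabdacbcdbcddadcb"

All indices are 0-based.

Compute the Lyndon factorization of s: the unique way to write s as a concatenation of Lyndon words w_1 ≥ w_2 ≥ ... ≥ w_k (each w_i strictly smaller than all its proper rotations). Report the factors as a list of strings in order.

["c", "c", "bbbccbddcbbcbd", "b", "abdacbcdbcddadcb"]

emit factor 1: 'c' (i=0, period=1)
emit factor 2: 'c' (i=1, period=1)
emit factor 3: 'bbbccbddcbbcbd' (i=2, period=14)
emit factor 4: 'b' (i=16, period=1)
emit factor 5: 'abdacbcdbcddadcb' (i=17, period=16)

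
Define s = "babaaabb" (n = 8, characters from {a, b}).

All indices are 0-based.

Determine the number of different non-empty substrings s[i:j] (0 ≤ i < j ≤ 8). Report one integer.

rank | idx | suffix
   0 |   3 | aaabb
   1 |   4 | aabb
   2 |   1 | abaaabb
   3 |   5 | abb
   4 |   7 | b
   5 |   2 | baaabb
   6 |   0 | babaaabb
   7 |   6 | bb

SA = [3, 4, 1, 5, 7, 2, 0, 6]
i: (SA[i-1],SA[i]) lcp shared
  1: (3,4) 2 'aa'
  2: (4,1) 1 'a'
  3: (1,5) 2 'ab'
  4: (5,7) 0 ''
  5: (7,2) 1 'b'
  6: (2,0) 2 'ba'
  7: (0,6) 1 'b'

n(n+1)/2 = 8·9/2 = 36
Σ LCP = 0 + 2 + 1 + 2 + 0 + 1 + 2 + 1 = 9
distinct = 36 − 9 = 27

27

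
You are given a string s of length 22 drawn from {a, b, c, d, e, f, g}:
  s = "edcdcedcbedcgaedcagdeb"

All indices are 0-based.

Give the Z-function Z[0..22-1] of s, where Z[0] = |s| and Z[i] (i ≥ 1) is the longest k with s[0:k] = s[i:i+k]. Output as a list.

Z[0]=22
i=1: outside box; Z[1]=0
i=2: outside box; Z[2]=0
i=3: outside box; Z[3]=0
i=4: outside box; Z[4]=0
i=5: outside box; Z[5]=3 scan→box=[5,8)
i=6: min(r-i=2, Z[1]=0)=0; Z[6]=0
i=7: min(r-i=1, Z[2]=0)=0; Z[7]=0
i=8: outside box; Z[8]=0
i=9: outside box; Z[9]=3 scan→box=[9,12)
i=10: min(r-i=2, Z[1]=0)=0; Z[10]=0
i=11: min(r-i=1, Z[2]=0)=0; Z[11]=0
i=12: outside box; Z[12]=0
i=13: outside box; Z[13]=0
i=14: outside box; Z[14]=3 scan→box=[14,17)
i=15: min(r-i=2, Z[1]=0)=0; Z[15]=0
i=16: min(r-i=1, Z[2]=0)=0; Z[16]=0
i=17: outside box; Z[17]=0
i=18: outside box; Z[18]=0
i=19: outside box; Z[19]=0
i=20: outside box; Z[20]=1 scan→box=[20,21)
i=21: outside box; Z[21]=0

[22, 0, 0, 0, 0, 3, 0, 0, 0, 3, 0, 0, 0, 0, 3, 0, 0, 0, 0, 0, 1, 0]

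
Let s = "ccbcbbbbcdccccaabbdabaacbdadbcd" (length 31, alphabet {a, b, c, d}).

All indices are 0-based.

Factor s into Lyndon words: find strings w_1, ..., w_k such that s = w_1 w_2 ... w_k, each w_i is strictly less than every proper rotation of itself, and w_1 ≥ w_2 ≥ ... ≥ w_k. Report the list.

["c", "c", "bc", "bbbbcdcccc", "aabbdabaacbdadbcd"]

emit factor 1: 'c' (i=0, period=1)
emit factor 2: 'c' (i=1, period=1)
emit factor 3: 'bc' (i=2, period=2)
emit factor 4: 'bbbbcdcccc' (i=4, period=10)
emit factor 5: 'aabbdabaacbdadbcd' (i=14, period=17)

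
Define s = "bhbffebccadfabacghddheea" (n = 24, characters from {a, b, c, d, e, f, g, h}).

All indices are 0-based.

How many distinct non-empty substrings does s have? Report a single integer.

284

rank | idx | suffix
   0 |  23 | a
   1 |  12 | abacghddheea
   2 |  14 | acghddheea
   3 |   9 | adfabacghddheea
   4 |  13 | bacghddheea
   5 |   6 | bccadfabacghddheea
   6 |   2 | bffebccadfabacghddheea
   7 |   0 | bhbffebccadfabacghddheea
   8 |   8 | cadfabacghddheea
   9 |   7 | ccadfabacghddheea
  10 |  15 | cghddheea
  11 |  18 | ddheea
  12 |  10 | dfabacghddheea
  13 |  19 | dheea
  14 |  22 | ea
  15 |   5 | ebccadfabacghddheea
  16 |  21 | eea
  17 |  11 | fabacghddheea
  18 |   4 | febccadfabacghddheea
  19 |   3 | ffebccadfabacghddheea
  20 |  16 | ghddheea
  21 |   1 | hbffebccadfabacghddheea
  22 |  17 | hddheea
  23 |  20 | heea

SA = [23, 12, 14, 9, 13, 6, 2, 0, 8, 7, 15, 18, 10, 19, 22, 5, 21, 11, 4, 3, 16, 1, 17, 20]
i: (SA[i-1],SA[i]) lcp shared
  1: (23,12) 1 'a'
  2: (12,14) 1 'a'
  3: (14,9) 1 'a'
  4: (9,13) 0 ''
  5: (13,6) 1 'b'
  6: (6,2) 1 'b'
  7: (2,0) 1 'b'
  8: (0,8) 0 ''
  9: (8,7) 1 'c'
  10: (7,15) 1 'c'
  11: (15,18) 0 ''
  12: (18,10) 1 'd'
  13: (10,19) 1 'd'
  14: (19,22) 0 ''
  15: (22,5) 1 'e'
  16: (5,21) 1 'e'
  17: (21,11) 0 ''
  18: (11,4) 1 'f'
  19: (4,3) 1 'f'
  20: (3,16) 0 ''
  21: (16,1) 0 ''
  22: (1,17) 1 'h'
  23: (17,20) 1 'h'

n(n+1)/2 = 24·25/2 = 300
Σ LCP = 0 + 1 + 1 + 1 + 0 + 1 + 1 + 1 + 0 + 1 + 1 + 0 + 1 + 1 + 0 + 1 + 1 + 0 + 1 + 1 + 0 + 0 + 1 + 1 = 16
distinct = 300 − 16 = 284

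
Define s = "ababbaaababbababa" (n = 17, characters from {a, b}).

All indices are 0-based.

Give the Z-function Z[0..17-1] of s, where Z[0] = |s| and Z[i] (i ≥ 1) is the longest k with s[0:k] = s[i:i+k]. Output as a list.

Z[0]=17
i=1: fresh scan; Z[1]=0
i=2: fresh scan; Z[2]=2 scan→box=[2,4)
i=3: min(r-i=1, Z[1]=0)=0; Z[3]=0
i=4: fresh scan; Z[4]=0
i=5: fresh scan; Z[5]=1 scan→box=[5,6)
i=6: fresh scan; Z[6]=1 scan→box=[6,7)
i=7: fresh scan; Z[7]=6 scan→box=[7,13)
i=8: min(r-i=5, Z[1]=0)=0; Z[8]=0
i=9: min(r-i=4, Z[2]=2)=2; Z[9]=2
i=10: min(r-i=3, Z[3]=0)=0; Z[10]=0
i=11: min(r-i=2, Z[4]=0)=0; Z[11]=0
i=12: min(r-i=1, Z[5]=1)=1; Z[12]=4 scan→box=[12,16)
i=13: min(r-i=3, Z[1]=0)=0; Z[13]=0
i=14: min(r-i=2, Z[2]=2)=2; Z[14]=3 scan→box=[14,17)
i=15: min(r-i=2, Z[1]=0)=0; Z[15]=0
i=16: min(r-i=1, Z[2]=2)=1; Z[16]=1

[17, 0, 2, 0, 0, 1, 1, 6, 0, 2, 0, 0, 4, 0, 3, 0, 1]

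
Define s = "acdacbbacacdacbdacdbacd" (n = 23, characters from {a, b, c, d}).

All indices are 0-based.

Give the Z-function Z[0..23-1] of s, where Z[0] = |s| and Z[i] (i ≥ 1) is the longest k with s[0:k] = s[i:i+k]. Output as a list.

Z[0]=23
i=1: i≥r, start 0; Z[1]=0
i=2: i≥r, start 0; Z[2]=0
i=3: i≥r, start 0; Z[3]=2 grow→box=[3,5)
i=4: min(r-i=1, Z[1]=0)=0; Z[4]=0
i=5: i≥r, start 0; Z[5]=0
i=6: i≥r, start 0; Z[6]=0
i=7: i≥r, start 0; Z[7]=2 grow→box=[7,9)
i=8: min(r-i=1, Z[1]=0)=0; Z[8]=0
i=9: i≥r, start 0; Z[9]=6 grow→box=[9,15)
i=10: min(r-i=5, Z[1]=0)=0; Z[10]=0
i=11: min(r-i=4, Z[2]=0)=0; Z[11]=0
i=12: min(r-i=3, Z[3]=2)=2; Z[12]=2
i=13: min(r-i=2, Z[4]=0)=0; Z[13]=0
i=14: min(r-i=1, Z[5]=0)=0; Z[14]=0
i=15: i≥r, start 0; Z[15]=0
i=16: i≥r, start 0; Z[16]=3 grow→box=[16,19)
i=17: min(r-i=2, Z[1]=0)=0; Z[17]=0
i=18: min(r-i=1, Z[2]=0)=0; Z[18]=0
i=19: i≥r, start 0; Z[19]=0
i=20: i≥r, start 0; Z[20]=3 grow→box=[20,23)
i=21: min(r-i=2, Z[1]=0)=0; Z[21]=0
i=22: min(r-i=1, Z[2]=0)=0; Z[22]=0

[23, 0, 0, 2, 0, 0, 0, 2, 0, 6, 0, 0, 2, 0, 0, 0, 3, 0, 0, 0, 3, 0, 0]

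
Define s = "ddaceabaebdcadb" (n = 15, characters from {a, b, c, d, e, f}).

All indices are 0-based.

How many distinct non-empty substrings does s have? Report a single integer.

110

rank→(start, suffix):
  0 → (5, 'abaebdcadb')
  1 → (2, 'aceabaebdcadb')
  2 → (12, 'adb')
  3 → (7, 'aebdcadb')
  4 → (14, 'b')
  5 → (6, 'baebdcadb')
  6 → (9, 'bdcadb')
  7 → (11, 'cadb')
  8 → (3, 'ceabaebdcadb')
  9 → (1, 'daceabaebdcadb')
  10 → (13, 'db')
  11 → (10, 'dcadb')
  12 → (0, 'ddaceabaebdcadb')
  13 → (4, 'eabaebdcadb')
  14 → (8, 'ebdcadb')

SA = [5, 2, 12, 7, 14, 6, 9, 11, 3, 1, 13, 10, 0, 4, 8]
i: (SA[i-1],SA[i]) lcp shared
  1: (5,2) 1 'a'
  2: (2,12) 1 'a'
  3: (12,7) 1 'a'
  4: (7,14) 0 ''
  5: (14,6) 1 'b'
  6: (6,9) 1 'b'
  7: (9,11) 0 ''
  8: (11,3) 1 'c'
  9: (3,1) 0 ''
  10: (1,13) 1 'd'
  11: (13,10) 1 'd'
  12: (10,0) 1 'd'
  13: (0,4) 0 ''
  14: (4,8) 1 'e'

n(n+1)/2 = 15·16/2 = 120
Σ LCP = 0 + 1 + 1 + 1 + 0 + 1 + 1 + 0 + 1 + 0 + 1 + 1 + 1 + 0 + 1 = 10
distinct = 120 − 10 = 110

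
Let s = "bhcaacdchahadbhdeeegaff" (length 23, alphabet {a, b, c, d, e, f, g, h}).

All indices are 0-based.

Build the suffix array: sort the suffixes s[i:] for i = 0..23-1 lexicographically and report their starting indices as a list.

rank→(start, suffix):
  0 → (3, 'aacdchahadbhdeeegaff')
  1 → (4, 'acdchahadbhdeeegaff')
  2 → (11, 'adbhdeeegaff')
  3 → (20, 'aff')
  4 → (9, 'ahadbhdeeegaff')
  5 → (0, 'bhcaacdchahadbhdeeegaff')
  6 → (13, 'bhdeeegaff')
  7 → (2, 'caacdchahadbhdeeegaff')
  8 → (5, 'cdchahadbhdeeegaff')
  9 → (7, 'chahadbhdeeegaff')
  10 → (12, 'dbhdeeegaff')
  11 → (6, 'dchahadbhdeeegaff')
  12 → (15, 'deeegaff')
  13 → (16, 'eeegaff')
  14 → (17, 'eegaff')
  15 → (18, 'egaff')
  16 → (22, 'f')
  17 → (21, 'ff')
  18 → (19, 'gaff')
  19 → (10, 'hadbhdeeegaff')
  20 → (8, 'hahadbhdeeegaff')
  21 → (1, 'hcaacdchahadbhdeeegaff')
  22 → (14, 'hdeeegaff')

[3, 4, 11, 20, 9, 0, 13, 2, 5, 7, 12, 6, 15, 16, 17, 18, 22, 21, 19, 10, 8, 1, 14]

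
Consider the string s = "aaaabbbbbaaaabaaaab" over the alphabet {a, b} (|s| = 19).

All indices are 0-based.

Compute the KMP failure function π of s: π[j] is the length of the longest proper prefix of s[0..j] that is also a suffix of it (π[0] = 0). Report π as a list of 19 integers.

π[0] = 0
j=1 s[j]='a': π[1]=1 (border 'a')
j=2 s[j]='a': π[2]=2 (border 'aa')
j=3 s[j]='a': π[3]=3 (border 'aaa')
j=4 s[j]='b': k: 3→2→1→0; π[4]=0 (border '')
j=5 s[j]='b': π[5]=0 (border '')
j=6 s[j]='b': π[6]=0 (border '')
j=7 s[j]='b': π[7]=0 (border '')
j=8 s[j]='b': π[8]=0 (border '')
j=9 s[j]='a': π[9]=1 (border 'a')
j=10 s[j]='a': π[10]=2 (border 'aa')
j=11 s[j]='a': π[11]=3 (border 'aaa')
j=12 s[j]='a': π[12]=4 (border 'aaaa')
j=13 s[j]='b': π[13]=5 (border 'aaaab')
j=14 s[j]='a': k: 5→0; π[14]=1 (border 'a')
j=15 s[j]='a': π[15]=2 (border 'aa')
j=16 s[j]='a': π[16]=3 (border 'aaa')
j=17 s[j]='a': π[17]=4 (border 'aaaa')
j=18 s[j]='b': π[18]=5 (border 'aaaab')

[0, 1, 2, 3, 0, 0, 0, 0, 0, 1, 2, 3, 4, 5, 1, 2, 3, 4, 5]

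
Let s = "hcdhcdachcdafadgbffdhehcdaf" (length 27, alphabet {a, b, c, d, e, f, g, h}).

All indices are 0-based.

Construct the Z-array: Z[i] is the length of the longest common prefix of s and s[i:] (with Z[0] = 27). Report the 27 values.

Z[0]=27
i=1: outside box; Z[1]=0
i=2: outside box; Z[2]=0
i=3: outside box; Z[3]=3 grow→box=[3,6)
i=4: min(r-i=2, Z[1]=0)=0; Z[4]=0
i=5: min(r-i=1, Z[2]=0)=0; Z[5]=0
i=6: outside box; Z[6]=0
i=7: outside box; Z[7]=0
i=8: outside box; Z[8]=3 grow→box=[8,11)
i=9: min(r-i=2, Z[1]=0)=0; Z[9]=0
i=10: min(r-i=1, Z[2]=0)=0; Z[10]=0
i=11: outside box; Z[11]=0
i=12: outside box; Z[12]=0
i=13: outside box; Z[13]=0
i=14: outside box; Z[14]=0
i=15: outside box; Z[15]=0
i=16: outside box; Z[16]=0
i=17: outside box; Z[17]=0
i=18: outside box; Z[18]=0
i=19: outside box; Z[19]=0
i=20: outside box; Z[20]=1 grow→box=[20,21)
i=21: outside box; Z[21]=0
i=22: outside box; Z[22]=3 grow→box=[22,25)
i=23: min(r-i=2, Z[1]=0)=0; Z[23]=0
i=24: min(r-i=1, Z[2]=0)=0; Z[24]=0
i=25: outside box; Z[25]=0
i=26: outside box; Z[26]=0

[27, 0, 0, 3, 0, 0, 0, 0, 3, 0, 0, 0, 0, 0, 0, 0, 0, 0, 0, 0, 1, 0, 3, 0, 0, 0, 0]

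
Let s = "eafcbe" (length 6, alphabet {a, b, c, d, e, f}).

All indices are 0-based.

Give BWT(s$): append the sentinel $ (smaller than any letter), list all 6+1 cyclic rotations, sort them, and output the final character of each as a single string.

eecfb$a

rank  rotation last
    0  $eafcbe  e
    1  afcbe$e  e
    2  be$eafc  c
    3  cbe$eaf  f
    4  e$eafcb  b
    5  eafcbe$  $
    6  fcbe$ea  a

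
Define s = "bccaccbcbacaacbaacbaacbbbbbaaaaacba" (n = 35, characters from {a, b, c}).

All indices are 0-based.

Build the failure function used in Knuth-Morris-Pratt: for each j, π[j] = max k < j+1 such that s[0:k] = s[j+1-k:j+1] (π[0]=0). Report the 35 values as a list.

[0, 0, 0, 0, 0, 0, 1, 2, 1, 0, 0, 0, 0, 0, 1, 0, 0, 0, 1, 0, 0, 0, 1, 1, 1, 1, 1, 0, 0, 0, 0, 0, 0, 1, 0]

π[0] = 0
j=1 s[j]='c': π[1]=0 (border '')
j=2 s[j]='c': π[2]=0 (border '')
j=3 s[j]='a': π[3]=0 (border '')
j=4 s[j]='c': π[4]=0 (border '')
j=5 s[j]='c': π[5]=0 (border '')
j=6 s[j]='b': π[6]=1 (border 'b')
j=7 s[j]='c': π[7]=2 (border 'bc')
j=8 s[j]='b': k: 2→0; π[8]=1 (border 'b')
j=9 s[j]='a': k: 1→0; π[9]=0 (border '')
j=10 s[j]='c': π[10]=0 (border '')
j=11 s[j]='a': π[11]=0 (border '')
j=12 s[j]='a': π[12]=0 (border '')
j=13 s[j]='c': π[13]=0 (border '')
j=14 s[j]='b': π[14]=1 (border 'b')
j=15 s[j]='a': k: 1→0; π[15]=0 (border '')
j=16 s[j]='a': π[16]=0 (border '')
j=17 s[j]='c': π[17]=0 (border '')
j=18 s[j]='b': π[18]=1 (border 'b')
j=19 s[j]='a': k: 1→0; π[19]=0 (border '')
j=20 s[j]='a': π[20]=0 (border '')
j=21 s[j]='c': π[21]=0 (border '')
j=22 s[j]='b': π[22]=1 (border 'b')
j=23 s[j]='b': k: 1→0; π[23]=1 (border 'b')
j=24 s[j]='b': k: 1→0; π[24]=1 (border 'b')
j=25 s[j]='b': k: 1→0; π[25]=1 (border 'b')
j=26 s[j]='b': k: 1→0; π[26]=1 (border 'b')
j=27 s[j]='a': k: 1→0; π[27]=0 (border '')
j=28 s[j]='a': π[28]=0 (border '')
j=29 s[j]='a': π[29]=0 (border '')
j=30 s[j]='a': π[30]=0 (border '')
j=31 s[j]='a': π[31]=0 (border '')
j=32 s[j]='c': π[32]=0 (border '')
j=33 s[j]='b': π[33]=1 (border 'b')
j=34 s[j]='a': k: 1→0; π[34]=0 (border '')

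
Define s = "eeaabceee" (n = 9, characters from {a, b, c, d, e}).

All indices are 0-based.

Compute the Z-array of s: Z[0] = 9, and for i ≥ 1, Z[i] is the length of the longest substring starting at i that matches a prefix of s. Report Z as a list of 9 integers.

[9, 1, 0, 0, 0, 0, 2, 2, 1]

Z[0]=9
i=1: i≥r, start 0; Z[1]=1 grow→box=[1,2)
i=2: i≥r, start 0; Z[2]=0
i=3: i≥r, start 0; Z[3]=0
i=4: i≥r, start 0; Z[4]=0
i=5: i≥r, start 0; Z[5]=0
i=6: i≥r, start 0; Z[6]=2 grow→box=[6,8)
i=7: min(r-i=1, Z[1]=1)=1; Z[7]=2 grow→box=[7,9)
i=8: min(r-i=1, Z[1]=1)=1; Z[8]=1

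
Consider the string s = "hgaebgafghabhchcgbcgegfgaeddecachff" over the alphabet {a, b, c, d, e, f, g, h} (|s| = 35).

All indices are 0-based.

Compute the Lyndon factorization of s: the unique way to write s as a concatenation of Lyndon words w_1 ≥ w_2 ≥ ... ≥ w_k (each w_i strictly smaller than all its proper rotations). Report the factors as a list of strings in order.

emit factor 1: 'h' (i=0, period=1)
emit factor 2: 'g' (i=1, period=1)
emit factor 3: 'aebgafgh' (i=2, period=8)
emit factor 4: 'abhchcgbcgegfgaeddecachff' (i=10, period=25)

["h", "g", "aebgafgh", "abhchcgbcgegfgaeddecachff"]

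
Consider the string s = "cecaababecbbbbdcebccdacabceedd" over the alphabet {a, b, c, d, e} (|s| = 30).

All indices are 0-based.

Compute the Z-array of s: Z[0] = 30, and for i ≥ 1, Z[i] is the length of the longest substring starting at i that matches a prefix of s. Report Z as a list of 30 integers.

[30, 0, 1, 0, 0, 0, 0, 0, 0, 1, 0, 0, 0, 0, 0, 2, 0, 0, 1, 1, 0, 0, 1, 0, 0, 2, 0, 0, 0, 0]

Z[0]=30
i=1: outside box; Z[1]=0
i=2: outside box; Z[2]=1 grow→box=[2,3)
i=3: outside box; Z[3]=0
i=4: outside box; Z[4]=0
i=5: outside box; Z[5]=0
i=6: outside box; Z[6]=0
i=7: outside box; Z[7]=0
i=8: outside box; Z[8]=0
i=9: outside box; Z[9]=1 grow→box=[9,10)
i=10: outside box; Z[10]=0
i=11: outside box; Z[11]=0
i=12: outside box; Z[12]=0
i=13: outside box; Z[13]=0
i=14: outside box; Z[14]=0
i=15: outside box; Z[15]=2 grow→box=[15,17)
i=16: min(r-i=1, Z[1]=0)=0; Z[16]=0
i=17: outside box; Z[17]=0
i=18: outside box; Z[18]=1 grow→box=[18,19)
i=19: outside box; Z[19]=1 grow→box=[19,20)
i=20: outside box; Z[20]=0
i=21: outside box; Z[21]=0
i=22: outside box; Z[22]=1 grow→box=[22,23)
i=23: outside box; Z[23]=0
i=24: outside box; Z[24]=0
i=25: outside box; Z[25]=2 grow→box=[25,27)
i=26: min(r-i=1, Z[1]=0)=0; Z[26]=0
i=27: outside box; Z[27]=0
i=28: outside box; Z[28]=0
i=29: outside box; Z[29]=0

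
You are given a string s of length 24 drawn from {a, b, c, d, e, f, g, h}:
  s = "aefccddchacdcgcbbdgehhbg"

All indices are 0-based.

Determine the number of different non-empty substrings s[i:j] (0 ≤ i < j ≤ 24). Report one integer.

rank | idx | suffix
   0 |   9 | acdcgcbbdgehhbg
   1 |   0 | aefccddchacdcgcbbdgehhbg
   2 |  15 | bbdgehhbg
   3 |  16 | bdgehhbg
   4 |  22 | bg
   5 |  14 | cbbdgehhbg
   6 |   3 | ccddchacdcgcbbdgehhbg
   7 |  10 | cdcgcbbdgehhbg
   8 |   4 | cddchacdcgcbbdgehhbg
   9 |  12 | cgcbbdgehhbg
  10 |   7 | chacdcgcbbdgehhbg
  11 |  11 | dcgcbbdgehhbg
  12 |   6 | dchacdcgcbbdgehhbg
  13 |   5 | ddchacdcgcbbdgehhbg
  14 |  17 | dgehhbg
  15 |   1 | efccddchacdcgcbbdgehhbg
  16 |  19 | ehhbg
  17 |   2 | fccddchacdcgcbbdgehhbg
  18 |  23 | g
  19 |  13 | gcbbdgehhbg
  20 |  18 | gehhbg
  21 |   8 | hacdcgcbbdgehhbg
  22 |  21 | hbg
  23 |  20 | hhbg

SA = [9, 0, 15, 16, 22, 14, 3, 10, 4, 12, 7, 11, 6, 5, 17, 1, 19, 2, 23, 13, 18, 8, 21, 20]
rank  pair      lcp
   1  s[9:],s[0:]  1  'a'
   2  s[0:],s[15:]  0  ''
   3  s[15:],s[16:]  1  'b'
   4  s[16:],s[22:]  1  'b'
   5  s[22:],s[14:]  0  ''
   6  s[14:],s[3:]  1  'c'
   7  s[3:],s[10:]  1  'c'
   8  s[10:],s[4:]  2  'cd'
   9  s[4:],s[12:]  1  'c'
  10  s[12:],s[7:]  1  'c'
  11  s[7:],s[11:]  0  ''
  12  s[11:],s[6:]  2  'dc'
  13  s[6:],s[5:]  1  'd'
  14  s[5:],s[17:]  1  'd'
  15  s[17:],s[1:]  0  ''
  16  s[1:],s[19:]  1  'e'
  17  s[19:],s[2:]  0  ''
  18  s[2:],s[23:]  0  ''
  19  s[23:],s[13:]  1  'g'
  20  s[13:],s[18:]  1  'g'
  21  s[18:],s[8:]  0  ''
  22  s[8:],s[21:]  1  'h'
  23  s[21:],s[20:]  1  'h'

n(n+1)/2 = 24·25/2 = 300
Σ LCP = 0 + 1 + 0 + 1 + 1 + 0 + 1 + 1 + 2 + 1 + 1 + 0 + 2 + 1 + 1 + 0 + 1 + 0 + 0 + 1 + 1 + 0 + 1 + 1 = 18
distinct = 300 − 18 = 282

282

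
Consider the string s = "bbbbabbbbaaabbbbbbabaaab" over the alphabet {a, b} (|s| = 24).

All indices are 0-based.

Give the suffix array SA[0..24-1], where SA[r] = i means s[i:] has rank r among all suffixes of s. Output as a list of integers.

rank | idx | suffix
   0 |  20 | aaab
   1 |   9 | aaabbbbbbabaaab
   2 |  21 | aab
   3 |  10 | aabbbbbbabaaab
   4 |  22 | ab
   5 |  18 | abaaab
   6 |   4 | abbbbaaabbbbbbabaaab
   7 |  11 | abbbbbbabaaab
   8 |  23 | b
   9 |  19 | baaab
  10 |   8 | baaabbbbbbabaaab
  11 |  17 | babaaab
  12 |   3 | babbbbaaabbbbbbabaaab
  13 |   7 | bbaaabbbbbbabaaab
  14 |  16 | bbabaaab
  15 |   2 | bbabbbbaaabbbbbbabaaab
  16 |   6 | bbbaaabbbbbbabaaab
  17 |  15 | bbbabaaab
  18 |   1 | bbbabbbbaaabbbbbbabaaab
  19 |   5 | bbbbaaabbbbbbabaaab
  20 |  14 | bbbbabaaab
  21 |   0 | bbbbabbbbaaabbbbbbabaaab
  22 |  13 | bbbbbabaaab
  23 |  12 | bbbbbbabaaab

[20, 9, 21, 10, 22, 18, 4, 11, 23, 19, 8, 17, 3, 7, 16, 2, 6, 15, 1, 5, 14, 0, 13, 12]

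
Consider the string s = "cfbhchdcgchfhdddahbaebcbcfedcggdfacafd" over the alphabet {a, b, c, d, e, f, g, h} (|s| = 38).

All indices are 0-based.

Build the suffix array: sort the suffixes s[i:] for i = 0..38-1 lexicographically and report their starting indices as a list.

sorted suffixes:
  #0 SA[0]=33  'acafd'
  #1 SA[1]=19  'aebcbcfedcggdfacafd'
  #2 SA[2]=35  'afd'
  #3 SA[3]=16  'ahbaebcbcfedcggdfacafd'
  #4 SA[4]=18  'baebcbcfedcggdfacafd'
  #5 SA[5]=21  'bcbcfedcggdfacafd'
  #6 SA[6]=23  'bcfedcggdfacafd'
  #7 SA[7]=2  'bhchdcgchfhdddahbaebcbcfedcggdfacafd'
  #8 SA[8]=34  'cafd'
  #9 SA[9]=22  'cbcfedcggdfacafd'
  #10 SA[10]=0  'cfbhchdcgchfhdddahbaebcbcfedcggdfacafd'
  #11 SA[11]=24  'cfedcggdfacafd'
  #12 SA[12]=7  'cgchfhdddahbaebcbcfedcggdfacafd'
  #13 SA[13]=28  'cggdfacafd'
  #14 SA[14]=4  'chdcgchfhdddahbaebcbcfedcggdfacafd'
  #15 SA[15]=9  'chfhdddahbaebcbcfedcggdfacafd'
  #16 SA[16]=37  'd'
  #17 SA[17]=15  'dahbaebcbcfedcggdfacafd'
  #18 SA[18]=6  'dcgchfhdddahbaebcbcfedcggdfacafd'
  #19 SA[19]=27  'dcggdfacafd'
  #20 SA[20]=14  'ddahbaebcbcfedcggdfacafd'
  #21 SA[21]=13  'dddahbaebcbcfedcggdfacafd'
  #22 SA[22]=31  'dfacafd'
  #23 SA[23]=20  'ebcbcfedcggdfacafd'
  #24 SA[24]=26  'edcggdfacafd'
  #25 SA[25]=32  'facafd'
  #26 SA[26]=1  'fbhchdcgchfhdddahbaebcbcfedcggdfacafd'
  #27 SA[27]=36  'fd'
  #28 SA[28]=25  'fedcggdfacafd'
  #29 SA[29]=11  'fhdddahbaebcbcfedcggdfacafd'
  #30 SA[30]=8  'gchfhdddahbaebcbcfedcggdfacafd'
  #31 SA[31]=30  'gdfacafd'
  #32 SA[32]=29  'ggdfacafd'
  #33 SA[33]=17  'hbaebcbcfedcggdfacafd'
  #34 SA[34]=3  'hchdcgchfhdddahbaebcbcfedcggdfacafd'
  #35 SA[35]=5  'hdcgchfhdddahbaebcbcfedcggdfacafd'
  #36 SA[36]=12  'hdddahbaebcbcfedcggdfacafd'
  #37 SA[37]=10  'hfhdddahbaebcbcfedcggdfacafd'

[33, 19, 35, 16, 18, 21, 23, 2, 34, 22, 0, 24, 7, 28, 4, 9, 37, 15, 6, 27, 14, 13, 31, 20, 26, 32, 1, 36, 25, 11, 8, 30, 29, 17, 3, 5, 12, 10]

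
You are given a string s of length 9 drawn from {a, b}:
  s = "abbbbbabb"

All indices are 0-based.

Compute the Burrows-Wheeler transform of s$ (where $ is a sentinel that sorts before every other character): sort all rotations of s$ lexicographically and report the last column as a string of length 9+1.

bb$bbabbba

rank  rotation    last
    0  $abbbbbabb  b
    1  abb$abbbbb  b
    2  abbbbbabb$  $
    3  b$abbbbbab  b
    4  babb$abbbb  b
    5  bb$abbbbba  a
    6  bbabb$abbb  b
    7  bbbabb$abb  b
    8  bbbbabb$ab  b
    9  bbbbbabb$a  a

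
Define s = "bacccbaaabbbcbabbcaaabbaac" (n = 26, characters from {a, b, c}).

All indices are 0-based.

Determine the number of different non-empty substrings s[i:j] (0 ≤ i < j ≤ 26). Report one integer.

rank→(start, suffix):
  0 → (18, 'aaabbaac')
  1 → (6, 'aaabbbcbabbcaaabbaac')
  2 → (19, 'aabbaac')
  3 → (7, 'aabbbcbabbcaaabbaac')
  4 → (23, 'aac')
  5 → (20, 'abbaac')
  6 → (8, 'abbbcbabbcaaabbaac')
  7 → (14, 'abbcaaabbaac')
  8 → (24, 'ac')
  9 → (1, 'acccbaaabbbcbabbcaaabbaac')
  10 → (5, 'baaabbbcbabbcaaabbaac')
  11 → (22, 'baac')
  12 → (13, 'babbcaaabbaac')
  13 → (0, 'bacccbaaabbbcbabbcaaabbaac')
  14 → (21, 'bbaac')
  15 → (9, 'bbbcbabbcaaabbaac')
  16 → (15, 'bbcaaabbaac')
  17 → (10, 'bbcbabbcaaabbaac')
  18 → (16, 'bcaaabbaac')
  19 → (11, 'bcbabbcaaabbaac')
  20 → (25, 'c')
  21 → (17, 'caaabbaac')
  22 → (4, 'cbaaabbbcbabbcaaabbaac')
  23 → (12, 'cbabbcaaabbaac')
  24 → (3, 'ccbaaabbbcbabbcaaabbaac')
  25 → (2, 'cccbaaabbbcbabbcaaabbaac')

SA = [18, 6, 19, 7, 23, 20, 8, 14, 24, 1, 5, 22, 13, 0, 21, 9, 15, 10, 16, 11, 25, 17, 4, 12, 3, 2]
[i] adj suffixes → lcp
  [1] 18/6 → 5 ('aaabb')
  [2] 6/19 → 2 ('aa')
  [3] 19/7 → 4 ('aabb')
  [4] 7/23 → 2 ('aa')
  [5] 23/20 → 1 ('a')
  [6] 20/8 → 3 ('abb')
  [7] 8/14 → 3 ('abb')
  [8] 14/24 → 1 ('a')
  [9] 24/1 → 2 ('ac')
  [10] 1/5 → 0 ('')
  [11] 5/22 → 3 ('baa')
  [12] 22/13 → 2 ('ba')
  [13] 13/0 → 2 ('ba')
  [14] 0/21 → 1 ('b')
  [15] 21/9 → 2 ('bb')
  [16] 9/15 → 2 ('bb')
  [17] 15/10 → 3 ('bbc')
  [18] 10/16 → 1 ('b')
  [19] 16/11 → 2 ('bc')
  [20] 11/25 → 0 ('')
  [21] 25/17 → 1 ('c')
  [22] 17/4 → 1 ('c')
  [23] 4/12 → 3 ('cba')
  [24] 12/3 → 1 ('c')
  [25] 3/2 → 2 ('cc')

n(n+1)/2 = 26·27/2 = 351
Σ LCP = 0 + 5 + 2 + 4 + 2 + 1 + 3 + 3 + 1 + 2 + 0 + 3 + 2 + 2 + 1 + 2 + 2 + 3 + 1 + 2 + 0 + 1 + 1 + 3 + 1 + 2 = 49
distinct = 351 − 49 = 302

302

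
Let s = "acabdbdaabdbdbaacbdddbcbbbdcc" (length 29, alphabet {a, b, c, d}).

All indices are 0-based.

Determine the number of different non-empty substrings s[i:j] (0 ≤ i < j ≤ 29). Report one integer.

389

sorted suffixes:
  #0 SA[0]=7  'aabdbdbaacbdddbcbbbdcc'
  #1 SA[1]=14  'aacbdddbcbbbdcc'
  #2 SA[2]=2  'abdbdaabdbdbaacbdddbcbbbdcc'
  #3 SA[3]=8  'abdbdbaacbdddbcbbbdcc'
  #4 SA[4]=0  'acabdbdaabdbdbaacbdddbcbbbdcc'
  #5 SA[5]=15  'acbdddbcbbbdcc'
  #6 SA[6]=13  'baacbdddbcbbbdcc'
  #7 SA[7]=23  'bbbdcc'
  #8 SA[8]=24  'bbdcc'
  #9 SA[9]=21  'bcbbbdcc'
  #10 SA[10]=5  'bdaabdbdbaacbdddbcbbbdcc'
  #11 SA[11]=11  'bdbaacbdddbcbbbdcc'
  #12 SA[12]=3  'bdbdaabdbdbaacbdddbcbbbdcc'
  #13 SA[13]=9  'bdbdbaacbdddbcbbbdcc'
  #14 SA[14]=25  'bdcc'
  #15 SA[15]=17  'bdddbcbbbdcc'
  #16 SA[16]=28  'c'
  #17 SA[17]=1  'cabdbdaabdbdbaacbdddbcbbbdcc'
  #18 SA[18]=22  'cbbbdcc'
  #19 SA[19]=16  'cbdddbcbbbdcc'
  #20 SA[20]=27  'cc'
  #21 SA[21]=6  'daabdbdbaacbdddbcbbbdcc'
  #22 SA[22]=12  'dbaacbdddbcbbbdcc'
  #23 SA[23]=20  'dbcbbbdcc'
  #24 SA[24]=4  'dbdaabdbdbaacbdddbcbbbdcc'
  #25 SA[25]=10  'dbdbaacbdddbcbbbdcc'
  #26 SA[26]=26  'dcc'
  #27 SA[27]=19  'ddbcbbbdcc'
  #28 SA[28]=18  'dddbcbbbdcc'

SA = [7, 14, 2, 8, 0, 15, 13, 23, 24, 21, 5, 11, 3, 9, 25, 17, 28, 1, 22, 16, 27, 6, 12, 20, 4, 10, 26, 19, 18]
i: (SA[i-1],SA[i]) lcp shared
  1: (7,14) 2 'aa'
  2: (14,2) 1 'a'
  3: (2,8) 5 'abdbd'
  4: (8,0) 1 'a'
  5: (0,15) 2 'ac'
  6: (15,13) 0 ''
  7: (13,23) 1 'b'
  8: (23,24) 2 'bb'
  9: (24,21) 1 'b'
  10: (21,5) 1 'b'
  11: (5,11) 2 'bd'
  12: (11,3) 3 'bdb'
  13: (3,9) 4 'bdbd'
  14: (9,25) 2 'bd'
  15: (25,17) 2 'bd'
  16: (17,28) 0 ''
  17: (28,1) 1 'c'
  18: (1,22) 1 'c'
  19: (22,16) 2 'cb'
  20: (16,27) 1 'c'
  21: (27,6) 0 ''
  22: (6,12) 1 'd'
  23: (12,20) 2 'db'
  24: (20,4) 2 'db'
  25: (4,10) 3 'dbd'
  26: (10,26) 1 'd'
  27: (26,19) 1 'd'
  28: (19,18) 2 'dd'

n(n+1)/2 = 29·30/2 = 435
Σ LCP = 0 + 2 + 1 + 5 + 1 + 2 + 0 + 1 + 2 + 1 + 1 + 2 + 3 + 4 + 2 + 2 + 0 + 1 + 1 + 2 + 1 + 0 + 1 + 2 + 2 + 3 + 1 + 1 + 2 = 46
distinct = 435 − 46 = 389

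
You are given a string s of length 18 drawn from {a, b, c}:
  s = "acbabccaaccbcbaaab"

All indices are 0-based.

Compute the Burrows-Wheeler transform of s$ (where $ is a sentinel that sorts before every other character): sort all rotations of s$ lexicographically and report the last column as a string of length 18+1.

bbacab$aacccacbacba

rank  rotation             last
    0  $acbabccaaccbcbaaab  b
    1  aaab$acbabccaaccbcb  b
    2  aab$acbabccaaccbcba  a
    3  aaccbcbaaab$acbabcc  c
    4  ab$acbabccaaccbcbaa  a
    5  abccaaccbcbaaab$acb  b
    6  acbabccaaccbcbaaab$  $
    7  accbcbaaab$acbabcca  a
    8  b$acbabccaaccbcbaaa  a
    9  baaab$acbabccaaccbc  c
   10  babccaaccbcbaaab$ac  c
   11  bcbaaab$acbabccaacc  c
   12  bccaaccbcbaaab$acba  a
   13  caaccbcbaaab$acbabc  c
   14  cbaaab$acbabccaaccb  b
   15  cbabccaaccbcbaaab$a  a
   16  cbcbaaab$acbabccaac  c
   17  ccaaccbcbaaab$acbab  b
   18  ccbcbaaab$acbabccaa  a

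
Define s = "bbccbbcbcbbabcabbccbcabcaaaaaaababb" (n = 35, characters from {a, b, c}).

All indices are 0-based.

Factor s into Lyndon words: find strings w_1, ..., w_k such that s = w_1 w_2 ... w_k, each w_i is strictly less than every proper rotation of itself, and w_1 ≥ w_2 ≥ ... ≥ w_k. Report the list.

emit factor 1: 'bbcc' (i=0, period=4)
emit factor 2: 'bbcbc' (i=4, period=5)
emit factor 3: 'b' (i=9, period=1)
emit factor 4: 'b' (i=10, period=1)
emit factor 5: 'abc' (i=11, period=3)
emit factor 6: 'abbccbcabc' (i=14, period=10)
emit factor 7: 'aaaaaaababb' (i=24, period=11)

["bbcc", "bbcbc", "b", "b", "abc", "abbccbcabc", "aaaaaaababb"]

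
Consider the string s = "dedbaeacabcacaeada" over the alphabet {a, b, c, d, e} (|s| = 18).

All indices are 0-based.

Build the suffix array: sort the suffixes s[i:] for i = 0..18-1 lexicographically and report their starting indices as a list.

sorted suffixes:
  #0 SA[0]=17  'a'
  #1 SA[1]=8  'abcacaeada'
  #2 SA[2]=6  'acabcacaeada'
  #3 SA[3]=11  'acaeada'
  #4 SA[4]=15  'ada'
  #5 SA[5]=4  'aeacabcacaeada'
  #6 SA[6]=13  'aeada'
  #7 SA[7]=3  'baeacabcacaeada'
  #8 SA[8]=9  'bcacaeada'
  #9 SA[9]=7  'cabcacaeada'
  #10 SA[10]=10  'cacaeada'
  #11 SA[11]=12  'caeada'
  #12 SA[12]=16  'da'
  #13 SA[13]=2  'dbaeacabcacaeada'
  #14 SA[14]=0  'dedbaeacabcacaeada'
  #15 SA[15]=5  'eacabcacaeada'
  #16 SA[16]=14  'eada'
  #17 SA[17]=1  'edbaeacabcacaeada'

[17, 8, 6, 11, 15, 4, 13, 3, 9, 7, 10, 12, 16, 2, 0, 5, 14, 1]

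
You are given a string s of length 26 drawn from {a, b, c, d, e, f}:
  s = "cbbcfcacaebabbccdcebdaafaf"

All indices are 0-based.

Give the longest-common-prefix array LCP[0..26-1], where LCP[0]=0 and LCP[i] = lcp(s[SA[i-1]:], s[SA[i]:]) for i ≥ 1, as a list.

[0, 1, 1, 1, 1, 2, 0, 1, 3, 1, 2, 1, 0, 2, 1, 1, 1, 1, 1, 0, 1, 0, 2, 0, 1, 1]

rank→(start, suffix):
  0 → (21, 'aafaf')
  1 → (11, 'abbccdcebdaafaf')
  2 → (6, 'acaebabbccdcebdaafaf')
  3 → (8, 'aebabbccdcebdaafaf')
  4 → (24, 'af')
  5 → (22, 'afaf')
  6 → (10, 'babbccdcebdaafaf')
  7 → (12, 'bbccdcebdaafaf')
  8 → (1, 'bbcfcacaebabbccdcebdaafaf')
  9 → (13, 'bccdcebdaafaf')
  10 → (2, 'bcfcacaebabbccdcebdaafaf')
  11 → (19, 'bdaafaf')
  12 → (5, 'cacaebabbccdcebdaafaf')
  13 → (7, 'caebabbccdcebdaafaf')
  14 → (0, 'cbbcfcacaebabbccdcebdaafaf')
  15 → (14, 'ccdcebdaafaf')
  16 → (15, 'cdcebdaafaf')
  17 → (17, 'cebdaafaf')
  18 → (3, 'cfcacaebabbccdcebdaafaf')
  19 → (20, 'daafaf')
  20 → (16, 'dcebdaafaf')
  21 → (9, 'ebabbccdcebdaafaf')
  22 → (18, 'ebdaafaf')
  23 → (25, 'f')
  24 → (23, 'faf')
  25 → (4, 'fcacaebabbccdcebdaafaf')

SA = [21, 11, 6, 8, 24, 22, 10, 12, 1, 13, 2, 19, 5, 7, 0, 14, 15, 17, 3, 20, 16, 9, 18, 25, 23, 4]
rank  pair      lcp
   1  s[21:],s[11:]  1  'a'
   2  s[11:],s[6:]  1  'a'
   3  s[6:],s[8:]  1  'a'
   4  s[8:],s[24:]  1  'a'
   5  s[24:],s[22:]  2  'af'
   6  s[22:],s[10:]  0  ''
   7  s[10:],s[12:]  1  'b'
   8  s[12:],s[1:]  3  'bbc'
   9  s[1:],s[13:]  1  'b'
  10  s[13:],s[2:]  2  'bc'
  11  s[2:],s[19:]  1  'b'
  12  s[19:],s[5:]  0  ''
  13  s[5:],s[7:]  2  'ca'
  14  s[7:],s[0:]  1  'c'
  15  s[0:],s[14:]  1  'c'
  16  s[14:],s[15:]  1  'c'
  17  s[15:],s[17:]  1  'c'
  18  s[17:],s[3:]  1  'c'
  19  s[3:],s[20:]  0  ''
  20  s[20:],s[16:]  1  'd'
  21  s[16:],s[9:]  0  ''
  22  s[9:],s[18:]  2  'eb'
  23  s[18:],s[25:]  0  ''
  24  s[25:],s[23:]  1  'f'
  25  s[23:],s[4:]  1  'f'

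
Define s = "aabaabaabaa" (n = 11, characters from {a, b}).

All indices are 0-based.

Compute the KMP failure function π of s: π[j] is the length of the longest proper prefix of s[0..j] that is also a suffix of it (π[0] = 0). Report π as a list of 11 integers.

[0, 1, 0, 1, 2, 3, 4, 5, 6, 7, 8]

π[0] = 0
j=1 s[j]='a': π[1]=1 (border 'a')
j=2 s[j]='b': k: 1→0; π[2]=0 (border '')
j=3 s[j]='a': π[3]=1 (border 'a')
j=4 s[j]='a': π[4]=2 (border 'aa')
j=5 s[j]='b': π[5]=3 (border 'aab')
j=6 s[j]='a': π[6]=4 (border 'aaba')
j=7 s[j]='a': π[7]=5 (border 'aabaa')
j=8 s[j]='b': π[8]=6 (border 'aabaab')
j=9 s[j]='a': π[9]=7 (border 'aabaaba')
j=10 s[j]='a': π[10]=8 (border 'aabaabaa')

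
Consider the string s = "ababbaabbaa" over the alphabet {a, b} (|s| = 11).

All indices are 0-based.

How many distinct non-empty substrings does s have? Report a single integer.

45

sorted suffixes:
  #0 SA[0]=10  'a'
  #1 SA[1]=9  'aa'
  #2 SA[2]=5  'aabbaa'
  #3 SA[3]=0  'ababbaabbaa'
  #4 SA[4]=6  'abbaa'
  #5 SA[5]=2  'abbaabbaa'
  #6 SA[6]=8  'baa'
  #7 SA[7]=4  'baabbaa'
  #8 SA[8]=1  'babbaabbaa'
  #9 SA[9]=7  'bbaa'
  #10 SA[10]=3  'bbaabbaa'

SA = [10, 9, 5, 0, 6, 2, 8, 4, 1, 7, 3]
[i] adj suffixes → lcp
  [1] 10/9 → 1 ('a')
  [2] 9/5 → 2 ('aa')
  [3] 5/0 → 1 ('a')
  [4] 0/6 → 2 ('ab')
  [5] 6/2 → 5 ('abbaa')
  [6] 2/8 → 0 ('')
  [7] 8/4 → 3 ('baa')
  [8] 4/1 → 2 ('ba')
  [9] 1/7 → 1 ('b')
  [10] 7/3 → 4 ('bbaa')

n(n+1)/2 = 11·12/2 = 66
Σ LCP = 0 + 1 + 2 + 1 + 2 + 5 + 0 + 3 + 2 + 1 + 4 = 21
distinct = 66 − 21 = 45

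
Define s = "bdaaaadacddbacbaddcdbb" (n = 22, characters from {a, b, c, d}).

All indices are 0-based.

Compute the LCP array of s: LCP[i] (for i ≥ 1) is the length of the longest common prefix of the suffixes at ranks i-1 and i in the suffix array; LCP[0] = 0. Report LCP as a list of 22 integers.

sorted suffixes:
  #0 SA[0]=2  'aaaadacddbacbaddcdbb'
  #1 SA[1]=3  'aaadacddbacbaddcdbb'
  #2 SA[2]=4  'aadacddbacbaddcdbb'
  #3 SA[3]=12  'acbaddcdbb'
  #4 SA[4]=7  'acddbacbaddcdbb'
  #5 SA[5]=5  'adacddbacbaddcdbb'
  #6 SA[6]=15  'addcdbb'
  #7 SA[7]=21  'b'
  #8 SA[8]=11  'bacbaddcdbb'
  #9 SA[9]=14  'baddcdbb'
  #10 SA[10]=20  'bb'
  #11 SA[11]=0  'bdaaaadacddbacbaddcdbb'
  #12 SA[12]=13  'cbaddcdbb'
  #13 SA[13]=18  'cdbb'
  #14 SA[14]=8  'cddbacbaddcdbb'
  #15 SA[15]=1  'daaaadacddbacbaddcdbb'
  #16 SA[16]=6  'dacddbacbaddcdbb'
  #17 SA[17]=10  'dbacbaddcdbb'
  #18 SA[18]=19  'dbb'
  #19 SA[19]=17  'dcdbb'
  #20 SA[20]=9  'ddbacbaddcdbb'
  #21 SA[21]=16  'ddcdbb'

SA = [2, 3, 4, 12, 7, 5, 15, 21, 11, 14, 20, 0, 13, 18, 8, 1, 6, 10, 19, 17, 9, 16]
i: (SA[i-1],SA[i]) lcp shared
  1: (2,3) 3 'aaa'
  2: (3,4) 2 'aa'
  3: (4,12) 1 'a'
  4: (12,7) 2 'ac'
  5: (7,5) 1 'a'
  6: (5,15) 2 'ad'
  7: (15,21) 0 ''
  8: (21,11) 1 'b'
  9: (11,14) 2 'ba'
  10: (14,20) 1 'b'
  11: (20,0) 1 'b'
  12: (0,13) 0 ''
  13: (13,18) 1 'c'
  14: (18,8) 2 'cd'
  15: (8,1) 0 ''
  16: (1,6) 2 'da'
  17: (6,10) 1 'd'
  18: (10,19) 2 'db'
  19: (19,17) 1 'd'
  20: (17,9) 1 'd'
  21: (9,16) 2 'dd'

[0, 3, 2, 1, 2, 1, 2, 0, 1, 2, 1, 1, 0, 1, 2, 0, 2, 1, 2, 1, 1, 2]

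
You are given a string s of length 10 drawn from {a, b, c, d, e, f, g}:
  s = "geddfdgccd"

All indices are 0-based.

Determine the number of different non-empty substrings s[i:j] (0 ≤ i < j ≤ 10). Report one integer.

50

sorted suffixes:
  #0 SA[0]=7  'ccd'
  #1 SA[1]=8  'cd'
  #2 SA[2]=9  'd'
  #3 SA[3]=2  'ddfdgccd'
  #4 SA[4]=3  'dfdgccd'
  #5 SA[5]=5  'dgccd'
  #6 SA[6]=1  'eddfdgccd'
  #7 SA[7]=4  'fdgccd'
  #8 SA[8]=6  'gccd'
  #9 SA[9]=0  'geddfdgccd'

SA = [7, 8, 9, 2, 3, 5, 1, 4, 6, 0]
i: (SA[i-1],SA[i]) lcp shared
  1: (7,8) 1 'c'
  2: (8,9) 0 ''
  3: (9,2) 1 'd'
  4: (2,3) 1 'd'
  5: (3,5) 1 'd'
  6: (5,1) 0 ''
  7: (1,4) 0 ''
  8: (4,6) 0 ''
  9: (6,0) 1 'g'

n(n+1)/2 = 10·11/2 = 55
Σ LCP = 0 + 1 + 0 + 1 + 1 + 1 + 0 + 0 + 0 + 1 = 5
distinct = 55 − 5 = 50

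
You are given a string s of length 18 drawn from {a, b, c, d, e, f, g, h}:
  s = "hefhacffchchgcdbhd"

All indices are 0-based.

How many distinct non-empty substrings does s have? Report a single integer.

sorted suffixes:
  #0 SA[0]=4  'acffchchgcdbhd'
  #1 SA[1]=15  'bhd'
  #2 SA[2]=13  'cdbhd'
  #3 SA[3]=5  'cffchchgcdbhd'
  #4 SA[4]=8  'chchgcdbhd'
  #5 SA[5]=10  'chgcdbhd'
  #6 SA[6]=17  'd'
  #7 SA[7]=14  'dbhd'
  #8 SA[8]=1  'efhacffchchgcdbhd'
  #9 SA[9]=7  'fchchgcdbhd'
  #10 SA[10]=6  'ffchchgcdbhd'
  #11 SA[11]=2  'fhacffchchgcdbhd'
  #12 SA[12]=12  'gcdbhd'
  #13 SA[13]=3  'hacffchchgcdbhd'
  #14 SA[14]=9  'hchgcdbhd'
  #15 SA[15]=16  'hd'
  #16 SA[16]=0  'hefhacffchchgcdbhd'
  #17 SA[17]=11  'hgcdbhd'

SA = [4, 15, 13, 5, 8, 10, 17, 14, 1, 7, 6, 2, 12, 3, 9, 16, 0, 11]
rank  pair      lcp
   1  s[4:],s[15:]  0  ''
   2  s[15:],s[13:]  0  ''
   3  s[13:],s[5:]  1  'c'
   4  s[5:],s[8:]  1  'c'
   5  s[8:],s[10:]  2  'ch'
   6  s[10:],s[17:]  0  ''
   7  s[17:],s[14:]  1  'd'
   8  s[14:],s[1:]  0  ''
   9  s[1:],s[7:]  0  ''
  10  s[7:],s[6:]  1  'f'
  11  s[6:],s[2:]  1  'f'
  12  s[2:],s[12:]  0  ''
  13  s[12:],s[3:]  0  ''
  14  s[3:],s[9:]  1  'h'
  15  s[9:],s[16:]  1  'h'
  16  s[16:],s[0:]  1  'h'
  17  s[0:],s[11:]  1  'h'

n(n+1)/2 = 18·19/2 = 171
Σ LCP = 0 + 0 + 0 + 1 + 1 + 2 + 0 + 1 + 0 + 0 + 1 + 1 + 0 + 0 + 1 + 1 + 1 + 1 = 11
distinct = 171 − 11 = 160

160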